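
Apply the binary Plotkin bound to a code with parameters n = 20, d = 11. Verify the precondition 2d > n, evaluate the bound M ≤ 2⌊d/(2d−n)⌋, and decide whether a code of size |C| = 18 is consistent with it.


Plotkin bound M ≤ 10; given |C| = 18 > bound (violated).

Check applicability: 2d = 22, n = 20.
2d − n = 2 > 0, so Plotkin applies.
Compute d/(2d−n) = 11/2 ≈ 5.5000.
⌊d/(2d−n)⌋ = 5.
Plotkin bound: M ≤ 2·5 = 10.
Given |C| = 18, check: VIOLATED.
This |C| is above the Plotkin bound, so no binary code with n = 20, d = 11 and 18 codewords exists.


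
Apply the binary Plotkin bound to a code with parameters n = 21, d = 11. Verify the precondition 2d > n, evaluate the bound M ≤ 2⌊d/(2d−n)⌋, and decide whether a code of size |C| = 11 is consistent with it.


Plotkin bound M ≤ 22; given |C| = 11 ≤ bound (satisfied).

Check applicability: 2d = 22, n = 21.
2d − n = 1 > 0, so Plotkin applies.
Compute d/(2d−n) = 11/1 ≈ 11.0000.
⌊d/(2d−n)⌋ = 11.
Plotkin bound: M ≤ 2·11 = 22.
Given |C| = 11, check: satisfied.
This |C| is below the Plotkin bound.


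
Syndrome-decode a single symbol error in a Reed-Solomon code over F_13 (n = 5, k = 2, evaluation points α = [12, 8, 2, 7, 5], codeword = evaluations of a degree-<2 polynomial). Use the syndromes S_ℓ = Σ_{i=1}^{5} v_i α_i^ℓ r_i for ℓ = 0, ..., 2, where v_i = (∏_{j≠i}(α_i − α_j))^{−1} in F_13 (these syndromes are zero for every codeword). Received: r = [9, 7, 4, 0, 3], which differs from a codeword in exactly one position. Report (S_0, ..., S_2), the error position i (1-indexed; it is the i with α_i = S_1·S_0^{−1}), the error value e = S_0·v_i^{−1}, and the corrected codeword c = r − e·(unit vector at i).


S = (1, 5, 12), error at position 5, error magnitude e = 4, c = [9, 7, 4, 0, 12].

Step 1: column multipliers v_i = (∏_{j≠i}(α_i − α_j))^{−1} mod 13.
  i = 1 (α = 12): (12−8)(12−2)(12−7)(12−5) = 4·10·5·7 = 1400 ≡ 9, so v_1 = 9^{−1} = 3 (mod 13).
  i = 2 (α = 8): (8−12)(8−2)(8−7)(8−5) = (−4)·6·1·3 = −72 ≡ 6, so v_2 = 6^{−1} = 11 (mod 13).
  i = 3 (α = 2): (2−12)(2−8)(2−7)(2−5) = (−10)·(−6)·(−5)·(−3) = 900 ≡ 3, so v_3 = 3^{−1} = 9 (mod 13).
  i = 4 (α = 7): (7−12)(7−8)(7−2)(7−5) = (−5)·(−1)·5·2 = 50 ≡ 11, so v_4 = 11^{−1} = 6 (mod 13).
  i = 5 (α = 5): (5−12)(5−8)(5−2)(5−7) = (−7)·(−3)·3·(−2) = −126 ≡ 4, so v_5 = 4^{−1} = 10 (mod 13).
  v = [3, 11, 9, 6, 10].
Step 2: syndromes of r = [9, 7, 4, 0, 3] (all sums mod 13).
  S_0 = Σ v_i r_i = 3·9 + 11·7 + 9·4 + 6·0 + 10·3 = 170 ≡ 1.
  S_1 = Σ v_i α_i r_i = 3·12·9 + 11·8·7 + 9·2·4 + 6·7·0 + 10·5·3 = 1162 ≡ 5.
  α_i^2 mod 13 = [1, 12, 4, 10, 12].
  S_2 = Σ v_i α_i^2 r_i = 3·1·9 + 11·12·7 + 9·4·4 + 6·10·0 + 10·12·3 = 1455 ≡ 12.
  S = (1, 5, 12) ≠ 0, so r is not a codeword (an error is present).
Step 3: locate the error. For a single error e at position i, S_ℓ = v_i·e·α_i^ℓ, so α_err = S_1/S_0.
  S_0^{−1} = 1^{−1} = 1 (mod 13), so α_err = 5·1 = 5 ≡ 5 = α_5. Error position i = 5.
  Consistency check: S_2/S_1 = 12·8 = 96 ≡ 5 = α_err ✓ (single-error assumption holds).
Step 4: error magnitude e = S_0/v_5 = S_0·∏_{j≠5}(α_5 − α_j) = 1·4 = 4 ≡ 4 (mod 13).
Step 5: correct position 5: c_5 = r_5 − e = 3 − 4 ≡ 12 (mod 13). Hence c = [9, 7, 4, 0, 12].
  Check: interpolating c through the α_i gives m(x) = 3 + 7·x (degree < 2) with m(α_i) = c_i for every i, so c is indeed a codeword.


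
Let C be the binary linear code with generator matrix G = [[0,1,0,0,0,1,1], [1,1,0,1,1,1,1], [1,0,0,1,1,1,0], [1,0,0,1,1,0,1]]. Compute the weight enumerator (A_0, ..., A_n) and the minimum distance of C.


Weight distribution: A_0 = 1, A_1 = 3, A_2 = 3, A_3 = 2, A_4 = 3, A_5 = 3, A_6 = 1. Minimum distance d = 1.

Enumerate all 2^4 = 16 messages m ∈ F_2^4.
For each, compute codeword c = mG in F_2^7, then tally its weight.
  m = 0000 → c = 0000000, weight = 0.
  m = 1000 → c = 0100011, weight = 3.
  m = 0100 → c = 1101111, weight = 6.
  m = 1100 → c = 1001100, weight = 3.
  m = 0010 → c = 1001110, weight = 4.
  m = 1010 → c = 1101101, weight = 5.
  m = 0110 → c = 0100001, weight = 2.
  m = 1110 → c = 0000010, weight = 1.
  m = 0001 → c = 1001101, weight = 4.
  m = 1001 → c = 1101110, weight = 5.
  m = 0101 → c = 0100010, weight = 2.
  m = 1101 → c = 0000001, weight = 1.
  m = 0011 → c = 0000011, weight = 2.
  m = 1011 → c = 0100000, weight = 1.
  m = 0111 → c = 1101100, weight = 4.
  m = 1111 → c = 1001111, weight = 5.
Tally weights:
  weight 0: 1 codewords.
  weight 1: 3 codewords.
  weight 2: 3 codewords.
  weight 3: 2 codewords.
  weight 4: 3 codewords.
  weight 5: 3 codewords.
  weight 6: 1 codewords.
Minimum distance d = smallest w > 0 with A_w > 0 = 1.
Sanity: Σ A_w = 16 = 2^4 = 16 ✓.


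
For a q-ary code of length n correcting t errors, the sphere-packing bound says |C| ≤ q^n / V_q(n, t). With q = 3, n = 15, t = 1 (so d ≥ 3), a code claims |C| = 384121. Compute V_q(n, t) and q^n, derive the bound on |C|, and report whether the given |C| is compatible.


V_q(n, t) = 31, q^n = 14348907, Hamming bound = 462867, |C| = 384121 ≤ bound (satisfied).

Step 1: Compute V_q(n, t) = Σ_{j=0}^1 C(n, j) (q−1)^j.
  j = 0: C(15,0)·(2)^0 = 1·1 = 1.
  j = 1: C(15,1)·(2)^1 = 15·2 = 30.
  V_q(n, t) = 1 + 30 = 31.
Step 2: q^n = 3^15 = 14348907.
Step 3: Hamming bound ⌊q^n / V_q(n,t)⌋ = ⌊14348907/31⌋ = 462867.
Step 4: Compare |C| = 384121 to 462867: satisfied.
The claimed |C| lies below the Hamming bound.


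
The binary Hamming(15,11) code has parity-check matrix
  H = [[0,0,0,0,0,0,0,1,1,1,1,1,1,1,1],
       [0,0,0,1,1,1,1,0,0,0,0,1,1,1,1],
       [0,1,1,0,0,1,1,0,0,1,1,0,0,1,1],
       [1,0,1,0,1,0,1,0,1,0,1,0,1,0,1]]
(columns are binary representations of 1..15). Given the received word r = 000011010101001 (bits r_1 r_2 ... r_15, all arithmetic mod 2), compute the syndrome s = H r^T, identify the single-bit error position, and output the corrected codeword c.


s = (0, 0, 1, 0)^T, error position = 2, corrected codeword c = 010011010101001

Compute s = H r^T mod 2 one row at a time:
  s_1 = 1 + 0 + 1 + 0 + 1 + 0 + 0 + 1 = 4 ≡ 0 (mod 2).
  s_2 = 0 + 1 + 1 + 0 + 1 + 0 + 0 + 1 = 4 ≡ 0 (mod 2).
  s_3 = 0 + 0 + 1 + 0 + 1 + 0 + 0 + 1 = 3 ≡ 1 (mod 2).
  s_4 = 0 + 0 + 1 + 0 + 0 + 0 + 0 + 1 = 2 ≡ 0 (mod 2).
s = (0, 0, 1, 0)^T — this equals column 2 of H (binary 0010), so error is at position 2.
Correct: flip bit 2 of r = 000011010101001 to get c = 010011010101001.


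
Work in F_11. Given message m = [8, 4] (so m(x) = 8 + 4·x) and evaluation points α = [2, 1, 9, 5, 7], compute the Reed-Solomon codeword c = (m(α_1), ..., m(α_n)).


c = [5, 1, 0, 6, 3]

Message polynomial: m(x) = 8 + 4·x (mod 11).
For each evaluation point α_i, compute m(α_i) mod 11:
  α_1 = 2: Horner steps 4 → 5, so m(2) = 5.
  α_2 = 1: Horner steps 4 → 1, so m(1) = 1.
  α_3 = 9: Horner steps 4 → 0, so m(9) = 0.
  α_4 = 5: Horner steps 4 → 6, so m(5) = 6.
  α_5 = 7: Horner steps 4 → 3, so m(7) = 3.
Codeword c = [5, 1, 0, 6, 3] ∈ F_11^5.


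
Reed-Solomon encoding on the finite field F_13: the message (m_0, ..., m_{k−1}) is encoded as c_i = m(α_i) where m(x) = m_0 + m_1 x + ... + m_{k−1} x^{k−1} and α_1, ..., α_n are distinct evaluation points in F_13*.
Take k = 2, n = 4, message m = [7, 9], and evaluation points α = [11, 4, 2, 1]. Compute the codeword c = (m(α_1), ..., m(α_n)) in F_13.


c = [2, 4, 12, 3]

Message polynomial: m(x) = 7 + 9·x (mod 13).
For each evaluation point α_i, compute m(α_i) mod 13:
  α_1 = 11: Horner steps 9 → 2, so m(11) = 2.
  α_2 = 4: Horner steps 9 → 4, so m(4) = 4.
  α_3 = 2: Horner steps 9 → 12, so m(2) = 12.
  α_4 = 1: Horner steps 9 → 3, so m(1) = 3.
Codeword c = [2, 4, 12, 3] ∈ F_13^4.


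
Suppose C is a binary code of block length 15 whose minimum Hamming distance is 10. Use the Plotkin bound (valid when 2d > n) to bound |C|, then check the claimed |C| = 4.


Plotkin bound M ≤ 4; given |C| = 4 ≤ bound (satisfied).

Check applicability: 2d = 20, n = 15.
2d − n = 5 > 0, so Plotkin applies.
Compute d/(2d−n) = 10/5 ≈ 2.0000.
⌊d/(2d−n)⌋ = 2.
Plotkin bound: M ≤ 2·2 = 4.
Given |C| = 4, check: satisfied.
This |C| is at the Plotkin bound.


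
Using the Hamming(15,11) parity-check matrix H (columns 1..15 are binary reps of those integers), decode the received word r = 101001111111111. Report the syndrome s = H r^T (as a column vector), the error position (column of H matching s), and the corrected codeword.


s = (0, 0, 1, 1)^T, error position = 3, corrected codeword c = 100001111111111

Compute s = H r^T mod 2 one row at a time:
  s_1 = 1 + 1 + 1 + 1 + 1 + 1 + 1 + 1 = 8 ≡ 0 (mod 2).
  s_2 = 0 + 0 + 1 + 1 + 1 + 1 + 1 + 1 = 6 ≡ 0 (mod 2).
  s_3 = 0 + 1 + 1 + 1 + 1 + 1 + 1 + 1 = 7 ≡ 1 (mod 2).
  s_4 = 1 + 1 + 0 + 1 + 1 + 1 + 1 + 1 = 7 ≡ 1 (mod 2).
s = (0, 0, 1, 1)^T — this equals column 3 of H (binary 0011), so error is at position 3.
Correct: flip bit 3 of r = 101001111111111 to get c = 100001111111111.


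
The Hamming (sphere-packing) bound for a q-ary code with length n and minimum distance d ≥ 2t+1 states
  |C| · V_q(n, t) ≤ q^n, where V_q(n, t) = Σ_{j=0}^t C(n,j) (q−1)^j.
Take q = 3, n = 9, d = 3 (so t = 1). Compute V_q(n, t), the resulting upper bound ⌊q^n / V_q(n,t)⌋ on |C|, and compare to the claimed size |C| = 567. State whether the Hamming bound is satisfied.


V_q(n, t) = 19, q^n = 19683, Hamming bound = 1035, |C| = 567 ≤ bound (satisfied).

Step 1: Compute V_q(n, t) = Σ_{j=0}^1 C(n, j) (q−1)^j.
  j = 0: C(9,0)·(2)^0 = 1·1 = 1.
  j = 1: C(9,1)·(2)^1 = 9·2 = 18.
  V_q(n, t) = 1 + 18 = 19.
Step 2: q^n = 3^9 = 19683.
Step 3: Hamming bound ⌊q^n / V_q(n,t)⌋ = ⌊19683/19⌋ = 1035.
Step 4: Compare |C| = 567 to 1035: satisfied.
The claimed |C| lies below the Hamming bound.


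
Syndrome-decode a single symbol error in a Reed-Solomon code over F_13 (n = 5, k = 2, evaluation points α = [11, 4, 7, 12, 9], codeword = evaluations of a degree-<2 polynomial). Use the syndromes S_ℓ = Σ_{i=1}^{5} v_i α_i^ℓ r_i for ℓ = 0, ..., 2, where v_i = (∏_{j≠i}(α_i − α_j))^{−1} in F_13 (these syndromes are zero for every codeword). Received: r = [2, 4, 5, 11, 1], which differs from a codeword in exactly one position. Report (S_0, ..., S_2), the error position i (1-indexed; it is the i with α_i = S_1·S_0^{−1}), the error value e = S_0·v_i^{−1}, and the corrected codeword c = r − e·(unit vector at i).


S = (7, 11, 8), error at position 5, error magnitude e = 4, c = [2, 4, 5, 11, 10].

Step 1: column multipliers v_i = (∏_{j≠i}(α_i − α_j))^{−1} mod 13.
  i = 1 (α = 11): (11−4)(11−7)(11−12)(11−9) = 7·4·(−1)·2 = −56 ≡ 9, so v_1 = 9^{−1} = 3 (mod 13).
  i = 2 (α = 4): (4−11)(4−7)(4−12)(4−9) = (−7)·(−3)·(−8)·(−5) = 840 ≡ 8, so v_2 = 8^{−1} = 5 (mod 13).
  i = 3 (α = 7): (7−11)(7−4)(7−12)(7−9) = (−4)·3·(−5)·(−2) = −120 ≡ 10, so v_3 = 10^{−1} = 4 (mod 13).
  i = 4 (α = 12): (12−11)(12−4)(12−7)(12−9) = 1·8·5·3 = 120 ≡ 3, so v_4 = 3^{−1} = 9 (mod 13).
  i = 5 (α = 9): (9−11)(9−4)(9−7)(9−12) = (−2)·5·2·(−3) = 60 ≡ 8, so v_5 = 8^{−1} = 5 (mod 13).
  v = [3, 5, 4, 9, 5].
Step 2: syndromes of r = [2, 4, 5, 11, 1] (all sums mod 13).
  S_0 = Σ v_i r_i = 3·2 + 5·4 + 4·5 + 9·11 + 5·1 = 150 ≡ 7.
  S_1 = Σ v_i α_i r_i = 3·11·2 + 5·4·4 + 4·7·5 + 9·12·11 + 5·9·1 = 1519 ≡ 11.
  α_i^2 mod 13 = [4, 3, 10, 1, 3].
  S_2 = Σ v_i α_i^2 r_i = 3·4·2 + 5·3·4 + 4·10·5 + 9·1·11 + 5·3·1 = 398 ≡ 8.
  S = (7, 11, 8) ≠ 0, so r is not a codeword (an error is present).
Step 3: locate the error. For a single error e at position i, S_ℓ = v_i·e·α_i^ℓ, so α_err = S_1/S_0.
  S_0^{−1} = 7^{−1} = 2 (mod 13), so α_err = 11·2 = 22 ≡ 9 = α_5. Error position i = 5.
  Consistency check: S_2/S_1 = 8·6 = 48 ≡ 9 = α_err ✓ (single-error assumption holds).
Step 4: error magnitude e = S_0/v_5 = S_0·∏_{j≠5}(α_5 − α_j) = 7·8 = 56 ≡ 4 (mod 13).
Step 5: correct position 5: c_5 = r_5 − e = 1 − 4 ≡ 10 (mod 13). Hence c = [2, 4, 5, 11, 10].
  Check: interpolating c through the α_i gives m(x) = 7 + 9·x (degree < 2) with m(α_i) = c_i for every i, so c is indeed a codeword.


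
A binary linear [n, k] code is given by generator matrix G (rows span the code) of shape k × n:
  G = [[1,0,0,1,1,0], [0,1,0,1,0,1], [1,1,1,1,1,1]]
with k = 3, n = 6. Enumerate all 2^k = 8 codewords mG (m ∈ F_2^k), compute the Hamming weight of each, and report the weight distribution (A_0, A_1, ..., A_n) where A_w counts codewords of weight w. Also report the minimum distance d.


Weight distribution: A_0 = 1, A_2 = 1, A_3 = 4, A_4 = 1, A_6 = 1. Minimum distance d = 2.

Enumerate all 2^3 = 8 messages m ∈ F_2^3.
For each, compute codeword c = mG in F_2^6, then tally its weight.
  m = 000 → c = 000000, weight = 0.
  m = 100 → c = 100110, weight = 3.
  m = 010 → c = 010101, weight = 3.
  m = 110 → c = 110011, weight = 4.
  m = 001 → c = 111111, weight = 6.
  m = 101 → c = 011001, weight = 3.
  m = 011 → c = 101010, weight = 3.
  m = 111 → c = 001100, weight = 2.
Tally weights:
  weight 0: 1 codewords.
  weight 2: 1 codewords.
  weight 3: 4 codewords.
  weight 4: 1 codewords.
  weight 6: 1 codewords.
Minimum distance d = smallest w > 0 with A_w > 0 = 2.
Sanity: Σ A_w = 8 = 2^3 = 8 ✓.


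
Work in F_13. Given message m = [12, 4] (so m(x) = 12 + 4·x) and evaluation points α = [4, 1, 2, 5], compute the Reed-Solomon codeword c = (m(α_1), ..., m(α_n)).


c = [2, 3, 7, 6]

Message polynomial: m(x) = 12 + 4·x (mod 13).
For each evaluation point α_i, compute m(α_i) mod 13:
  α_1 = 4: Horner steps 4 → 2, so m(4) = 2.
  α_2 = 1: Horner steps 4 → 3, so m(1) = 3.
  α_3 = 2: Horner steps 4 → 7, so m(2) = 7.
  α_4 = 5: Horner steps 4 → 6, so m(5) = 6.
Codeword c = [2, 3, 7, 6] ∈ F_13^4.


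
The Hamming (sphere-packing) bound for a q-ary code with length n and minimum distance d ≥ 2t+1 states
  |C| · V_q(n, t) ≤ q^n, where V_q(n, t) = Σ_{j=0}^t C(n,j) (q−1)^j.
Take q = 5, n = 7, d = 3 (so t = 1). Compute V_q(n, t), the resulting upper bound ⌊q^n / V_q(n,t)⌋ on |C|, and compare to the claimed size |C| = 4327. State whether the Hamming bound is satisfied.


V_q(n, t) = 29, q^n = 78125, Hamming bound = 2693, |C| = 4327 > bound (violated).

Step 1: Compute V_q(n, t) = Σ_{j=0}^1 C(n, j) (q−1)^j.
  j = 0: C(7,0)·(4)^0 = 1·1 = 1.
  j = 1: C(7,1)·(4)^1 = 7·4 = 28.
  V_q(n, t) = 1 + 28 = 29.
Step 2: q^n = 5^7 = 78125.
Step 3: Hamming bound ⌊q^n / V_q(n,t)⌋ = ⌊78125/29⌋ = 2693.
Step 4: Compare |C| = 4327 to 2693: violated.
The claimed |C| lies above the Hamming bound, so no 5-ary code of length 7 with d ≥ 3 can have 4327 codewords.


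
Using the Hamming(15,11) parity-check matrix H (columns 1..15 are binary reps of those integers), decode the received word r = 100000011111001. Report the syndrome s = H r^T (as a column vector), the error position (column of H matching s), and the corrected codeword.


s = (0, 0, 1, 0)^T, error position = 2, corrected codeword c = 110000011111001

Compute s = H r^T mod 2 one row at a time:
  s_1 = 1 + 1 + 1 + 1 + 1 + 0 + 0 + 1 = 6 ≡ 0 (mod 2).
  s_2 = 0 + 0 + 0 + 0 + 1 + 0 + 0 + 1 = 2 ≡ 0 (mod 2).
  s_3 = 0 + 0 + 0 + 0 + 1 + 1 + 0 + 1 = 3 ≡ 1 (mod 2).
  s_4 = 1 + 0 + 0 + 0 + 1 + 1 + 0 + 1 = 4 ≡ 0 (mod 2).
s = (0, 0, 1, 0)^T — this equals column 2 of H (binary 0010), so error is at position 2.
Correct: flip bit 2 of r = 100000011111001 to get c = 110000011111001.


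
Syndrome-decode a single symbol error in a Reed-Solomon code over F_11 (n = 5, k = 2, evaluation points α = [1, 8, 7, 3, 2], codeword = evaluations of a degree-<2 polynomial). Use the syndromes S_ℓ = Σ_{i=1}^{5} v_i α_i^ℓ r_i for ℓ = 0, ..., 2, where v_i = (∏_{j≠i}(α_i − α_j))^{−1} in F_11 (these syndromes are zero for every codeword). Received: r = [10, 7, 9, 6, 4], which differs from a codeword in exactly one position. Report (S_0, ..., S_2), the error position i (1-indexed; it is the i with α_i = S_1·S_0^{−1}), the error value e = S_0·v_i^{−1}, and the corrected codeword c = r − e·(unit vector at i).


S = (6, 1, 2), error at position 5, error magnitude e = 7, c = [10, 7, 9, 6, 8].

Step 1: column multipliers v_i = (∏_{j≠i}(α_i − α_j))^{−1} mod 11.
  i = 1 (α = 1): (1−8)(1−7)(1−3)(1−2) = (−7)·(−6)·(−2)·(−1) = 84 ≡ 7, so v_1 = 7^{−1} = 8 (mod 11).
  i = 2 (α = 8): (8−1)(8−7)(8−3)(8−2) = 7·1·5·6 = 210 ≡ 1, so v_2 = 1^{−1} = 1 (mod 11).
  i = 3 (α = 7): (7−1)(7−8)(7−3)(7−2) = 6·(−1)·4·5 = −120 ≡ 1, so v_3 = 1^{−1} = 1 (mod 11).
  i = 4 (α = 3): (3−1)(3−8)(3−7)(3−2) = 2·(−5)·(−4)·1 = 40 ≡ 7, so v_4 = 7^{−1} = 8 (mod 11).
  i = 5 (α = 2): (2−1)(2−8)(2−7)(2−3) = 1·(−6)·(−5)·(−1) = −30 ≡ 3, so v_5 = 3^{−1} = 4 (mod 11).
  v = [8, 1, 1, 8, 4].
Step 2: syndromes of r = [10, 7, 9, 6, 4] (all sums mod 11).
  S_0 = Σ v_i r_i = 8·10 + 1·7 + 1·9 + 8·6 + 4·4 = 160 ≡ 6.
  S_1 = Σ v_i α_i r_i = 8·1·10 + 1·8·7 + 1·7·9 + 8·3·6 + 4·2·4 = 375 ≡ 1.
  α_i^2 mod 11 = [1, 9, 5, 9, 4].
  S_2 = Σ v_i α_i^2 r_i = 8·1·10 + 1·9·7 + 1·5·9 + 8·9·6 + 4·4·4 = 684 ≡ 2.
  S = (6, 1, 2) ≠ 0, so r is not a codeword (an error is present).
Step 3: locate the error. For a single error e at position i, S_ℓ = v_i·e·α_i^ℓ, so α_err = S_1/S_0.
  S_0^{−1} = 6^{−1} = 2 (mod 11), so α_err = 1·2 = 2 ≡ 2 = α_5. Error position i = 5.
  Consistency check: S_2/S_1 = 2·1 = 2 ≡ 2 = α_err ✓ (single-error assumption holds).
Step 4: error magnitude e = S_0/v_5 = S_0·∏_{j≠5}(α_5 − α_j) = 6·3 = 18 ≡ 7 (mod 11).
Step 5: correct position 5: c_5 = r_5 − e = 4 − 7 ≡ 8 (mod 11). Hence c = [10, 7, 9, 6, 8].
  Check: interpolating c through the α_i gives m(x) = 1 + 9·x (degree < 2) with m(α_i) = c_i for every i, so c is indeed a codeword.


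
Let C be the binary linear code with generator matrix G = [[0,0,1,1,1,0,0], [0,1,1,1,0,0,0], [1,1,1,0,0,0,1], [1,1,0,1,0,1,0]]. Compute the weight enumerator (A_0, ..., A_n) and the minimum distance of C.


Weight distribution: A_0 = 1, A_2 = 1, A_3 = 6, A_4 = 5, A_5 = 2, A_6 = 1. Minimum distance d = 2.

Enumerate all 2^4 = 16 messages m ∈ F_2^4.
For each, compute codeword c = mG in F_2^7, then tally its weight.
  m = 0000 → c = 0000000, weight = 0.
  m = 1000 → c = 0011100, weight = 3.
  m = 0100 → c = 0111000, weight = 3.
  m = 1100 → c = 0100100, weight = 2.
  m = 0010 → c = 1110001, weight = 4.
  m = 1010 → c = 1101101, weight = 5.
  m = 0110 → c = 1001001, weight = 3.
  m = 1110 → c = 1010101, weight = 4.
  m = 0001 → c = 1101010, weight = 4.
  m = 1001 → c = 1110110, weight = 5.
  m = 0101 → c = 1010010, weight = 3.
  m = 1101 → c = 1001110, weight = 4.
  m = 0011 → c = 0011011, weight = 4.
  m = 1011 → c = 0000111, weight = 3.
  m = 0111 → c = 0100011, weight = 3.
  m = 1111 → c = 0111111, weight = 6.
Tally weights:
  weight 0: 1 codewords.
  weight 2: 1 codewords.
  weight 3: 6 codewords.
  weight 4: 5 codewords.
  weight 5: 2 codewords.
  weight 6: 1 codewords.
Minimum distance d = smallest w > 0 with A_w > 0 = 2.
Sanity: Σ A_w = 16 = 2^4 = 16 ✓.


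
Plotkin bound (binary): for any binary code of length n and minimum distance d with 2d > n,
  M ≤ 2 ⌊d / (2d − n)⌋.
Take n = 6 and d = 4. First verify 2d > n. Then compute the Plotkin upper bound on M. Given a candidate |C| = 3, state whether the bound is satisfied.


Plotkin bound M ≤ 4; given |C| = 3 ≤ bound (satisfied).

Check applicability: 2d = 8, n = 6.
2d − n = 2 > 0, so Plotkin applies.
Compute d/(2d−n) = 4/2 ≈ 2.0000.
⌊d/(2d−n)⌋ = 2.
Plotkin bound: M ≤ 2·2 = 4.
Given |C| = 3, check: satisfied.
This |C| is below the Plotkin bound.


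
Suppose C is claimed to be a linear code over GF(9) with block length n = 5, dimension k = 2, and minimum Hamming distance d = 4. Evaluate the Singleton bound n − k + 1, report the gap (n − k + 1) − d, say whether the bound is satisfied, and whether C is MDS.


Singleton RHS = n − k + 1 = 4, slack = 0, bound satisfied, MDS.

Singleton bound: d ≤ n − k + 1.
Here n = 5, k = 2, so n − k + 1 = 4.
Given d = 4, check d ≤ 4: YES.
Slack = (n − k + 1) − d = 0.
The code is MDS (slack = 0).
Description: the claimed parameters are [5, 2, 4]_9; such a code would be MDS (meets Singleton bound).


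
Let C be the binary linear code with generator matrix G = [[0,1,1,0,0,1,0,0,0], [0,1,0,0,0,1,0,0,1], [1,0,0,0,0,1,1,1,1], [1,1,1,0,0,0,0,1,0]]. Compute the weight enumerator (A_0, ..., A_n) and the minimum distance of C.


Weight distribution: A_0 = 1, A_2 = 3, A_3 = 4, A_4 = 3, A_5 = 4, A_6 = 1. Minimum distance d = 2.

Enumerate all 2^4 = 16 messages m ∈ F_2^4.
For each, compute codeword c = mG in F_2^9, then tally its weight.
  m = 0000 → c = 000000000, weight = 0.
  m = 1000 → c = 011001000, weight = 3.
  m = 0100 → c = 010001001, weight = 3.
  m = 1100 → c = 001000001, weight = 2.
  m = 0010 → c = 100001111, weight = 5.
  m = 1010 → c = 111000111, weight = 6.
  m = 0110 → c = 110000110, weight = 4.
  m = 1110 → c = 101001110, weight = 5.
  m = 0001 → c = 111000010, weight = 4.
  m = 1001 → c = 100001010, weight = 3.
  m = 0101 → c = 101001011, weight = 5.
  m = 1101 → c = 110000011, weight = 4.
  m = 0011 → c = 011001101, weight = 5.
  m = 1011 → c = 000000101, weight = 2.
  m = 0111 → c = 001000100, weight = 2.
  m = 1111 → c = 010001100, weight = 3.
Tally weights:
  weight 0: 1 codewords.
  weight 2: 3 codewords.
  weight 3: 4 codewords.
  weight 4: 3 codewords.
  weight 5: 4 codewords.
  weight 6: 1 codewords.
Minimum distance d = smallest w > 0 with A_w > 0 = 2.
Sanity: Σ A_w = 16 = 2^4 = 16 ✓.


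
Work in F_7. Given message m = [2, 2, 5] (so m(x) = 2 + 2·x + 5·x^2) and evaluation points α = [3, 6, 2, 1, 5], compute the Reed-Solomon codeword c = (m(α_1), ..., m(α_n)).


c = [4, 5, 5, 2, 4]

Message polynomial: m(x) = 2 + 2·x + 5·x^2 (mod 7).
For each evaluation point α_i, compute m(α_i) mod 7:
  α_1 = 3: Horner steps 5 → 3 → 4, so m(3) = 4.
  α_2 = 6: Horner steps 5 → 4 → 5, so m(6) = 5.
  α_3 = 2: Horner steps 5 → 5 → 5, so m(2) = 5.
  α_4 = 1: Horner steps 5 → 0 → 2, so m(1) = 2.
  α_5 = 5: Horner steps 5 → 6 → 4, so m(5) = 4.
Codeword c = [4, 5, 5, 2, 4] ∈ F_7^5.


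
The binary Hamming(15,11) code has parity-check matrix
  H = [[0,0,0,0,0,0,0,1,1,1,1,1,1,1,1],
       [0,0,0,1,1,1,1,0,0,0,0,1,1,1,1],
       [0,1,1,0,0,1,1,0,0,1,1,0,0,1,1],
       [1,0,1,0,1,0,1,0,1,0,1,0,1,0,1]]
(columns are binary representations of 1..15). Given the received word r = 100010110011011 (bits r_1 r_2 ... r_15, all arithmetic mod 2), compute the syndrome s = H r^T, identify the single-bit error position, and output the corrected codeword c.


s = (1, 1, 0, 1)^T, error position = 13, corrected codeword c = 100010110011111

Compute s = H r^T mod 2 one row at a time:
  s_1 = 1 + 0 + 0 + 1 + 1 + 0 + 1 + 1 = 5 ≡ 1 (mod 2).
  s_2 = 0 + 1 + 0 + 1 + 1 + 0 + 1 + 1 = 5 ≡ 1 (mod 2).
  s_3 = 0 + 0 + 0 + 1 + 0 + 1 + 1 + 1 = 4 ≡ 0 (mod 2).
  s_4 = 1 + 0 + 1 + 1 + 0 + 1 + 0 + 1 = 5 ≡ 1 (mod 2).
s = (1, 1, 0, 1)^T — this equals column 13 of H (binary 1101), so error is at position 13.
Correct: flip bit 13 of r = 100010110011011 to get c = 100010110011111.


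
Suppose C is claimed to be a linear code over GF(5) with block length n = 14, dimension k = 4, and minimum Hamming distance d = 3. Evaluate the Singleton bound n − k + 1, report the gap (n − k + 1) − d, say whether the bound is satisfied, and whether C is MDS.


Singleton RHS = n − k + 1 = 11, slack = 8, bound satisfied, not MDS.

Singleton bound: d ≤ n − k + 1.
Here n = 14, k = 4, so n − k + 1 = 11.
Given d = 3, check d ≤ 11: YES.
Slack = (n − k + 1) − d = 8.
The code is NOT MDS (slack = 8 > 0).
Description: the claimed parameters are [14, 4, 3]_5; such a code would be non-MDS.


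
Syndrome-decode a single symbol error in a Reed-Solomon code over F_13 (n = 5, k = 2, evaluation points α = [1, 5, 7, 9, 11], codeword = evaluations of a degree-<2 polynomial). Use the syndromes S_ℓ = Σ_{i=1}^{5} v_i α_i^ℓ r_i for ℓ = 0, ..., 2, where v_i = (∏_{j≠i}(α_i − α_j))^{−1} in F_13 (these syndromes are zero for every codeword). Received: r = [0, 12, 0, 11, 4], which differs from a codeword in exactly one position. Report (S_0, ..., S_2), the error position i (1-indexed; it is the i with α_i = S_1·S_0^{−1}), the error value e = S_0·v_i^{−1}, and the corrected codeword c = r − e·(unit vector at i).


S = (12, 6, 3), error at position 3, error magnitude e = 8, c = [0, 12, 5, 11, 4].

Step 1: column multipliers v_i = (∏_{j≠i}(α_i − α_j))^{−1} mod 13.
  i = 1 (α = 1): (1−5)(1−7)(1−9)(1−11) = (−4)·(−6)·(−8)·(−10) = 1920 ≡ 9, so v_1 = 9^{−1} = 3 (mod 13).
  i = 2 (α = 5): (5−1)(5−7)(5−9)(5−11) = 4·(−2)·(−4)·(−6) = −192 ≡ 3, so v_2 = 3^{−1} = 9 (mod 13).
  i = 3 (α = 7): (7−1)(7−5)(7−9)(7−11) = 6·2·(−2)·(−4) = 96 ≡ 5, so v_3 = 5^{−1} = 8 (mod 13).
  i = 4 (α = 9): (9−1)(9−5)(9−7)(9−11) = 8·4·2·(−2) = −128 ≡ 2, so v_4 = 2^{−1} = 7 (mod 13).
  i = 5 (α = 11): (11−1)(11−5)(11−7)(11−9) = 10·6·4·2 = 480 ≡ 12, so v_5 = 12^{−1} = 12 (mod 13).
  v = [3, 9, 8, 7, 12].
Step 2: syndromes of r = [0, 12, 0, 11, 4] (all sums mod 13).
  S_0 = Σ v_i r_i = 3·0 + 9·12 + 8·0 + 7·11 + 12·4 = 233 ≡ 12.
  S_1 = Σ v_i α_i r_i = 3·1·0 + 9·5·12 + 8·7·0 + 7·9·11 + 12·11·4 = 1761 ≡ 6.
  α_i^2 mod 13 = [1, 12, 10, 3, 4].
  S_2 = Σ v_i α_i^2 r_i = 3·1·0 + 9·12·12 + 8·10·0 + 7·3·11 + 12·4·4 = 1719 ≡ 3.
  S = (12, 6, 3) ≠ 0, so r is not a codeword (an error is present).
Step 3: locate the error. For a single error e at position i, S_ℓ = v_i·e·α_i^ℓ, so α_err = S_1/S_0.
  S_0^{−1} = 12^{−1} = 12 (mod 13), so α_err = 6·12 = 72 ≡ 7 = α_3. Error position i = 3.
  Consistency check: S_2/S_1 = 3·11 = 33 ≡ 7 = α_err ✓ (single-error assumption holds).
Step 4: error magnitude e = S_0/v_3 = S_0·∏_{j≠3}(α_3 − α_j) = 12·5 = 60 ≡ 8 (mod 13).
Step 5: correct position 3: c_3 = r_3 − e = 0 − 8 ≡ 5 (mod 13). Hence c = [0, 12, 5, 11, 4].
  Check: interpolating c through the α_i gives m(x) = 10 + 3·x (degree < 2) with m(α_i) = c_i for every i, so c is indeed a codeword.


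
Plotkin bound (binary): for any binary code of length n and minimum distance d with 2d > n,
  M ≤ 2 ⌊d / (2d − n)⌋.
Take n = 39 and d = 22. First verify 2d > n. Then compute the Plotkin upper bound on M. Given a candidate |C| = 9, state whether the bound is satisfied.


Plotkin bound M ≤ 8; given |C| = 9 > bound (violated).

Check applicability: 2d = 44, n = 39.
2d − n = 5 > 0, so Plotkin applies.
Compute d/(2d−n) = 22/5 ≈ 4.4000.
⌊d/(2d−n)⌋ = 4.
Plotkin bound: M ≤ 2·4 = 8.
Given |C| = 9, check: VIOLATED.
This |C| is above the Plotkin bound, so no binary code with n = 39, d = 22 and 9 codewords exists.


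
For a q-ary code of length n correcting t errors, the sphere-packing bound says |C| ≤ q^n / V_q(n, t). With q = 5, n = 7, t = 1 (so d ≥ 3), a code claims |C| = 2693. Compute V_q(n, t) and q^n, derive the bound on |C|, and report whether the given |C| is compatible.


V_q(n, t) = 29, q^n = 78125, Hamming bound = 2693, |C| = 2693 ≤ bound (satisfied).

Step 1: Compute V_q(n, t) = Σ_{j=0}^1 C(n, j) (q−1)^j.
  j = 0: C(7,0)·(4)^0 = 1·1 = 1.
  j = 1: C(7,1)·(4)^1 = 7·4 = 28.
  V_q(n, t) = 1 + 28 = 29.
Step 2: q^n = 5^7 = 78125.
Step 3: Hamming bound ⌊q^n / V_q(n,t)⌋ = ⌊78125/29⌋ = 2693.
Step 4: Compare |C| = 2693 to 2693: satisfied.
The claimed |C| lies at the Hamming bound (tight).


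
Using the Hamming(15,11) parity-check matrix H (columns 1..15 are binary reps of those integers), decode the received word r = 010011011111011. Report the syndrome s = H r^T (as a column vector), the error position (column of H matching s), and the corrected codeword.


s = (1, 1, 0, 0)^T, error position = 12, corrected codeword c = 010011011110011

Compute s = H r^T mod 2 one row at a time:
  s_1 = 1 + 1 + 1 + 1 + 1 + 0 + 1 + 1 = 7 ≡ 1 (mod 2).
  s_2 = 0 + 1 + 1 + 0 + 1 + 0 + 1 + 1 = 5 ≡ 1 (mod 2).
  s_3 = 1 + 0 + 1 + 0 + 1 + 1 + 1 + 1 = 6 ≡ 0 (mod 2).
  s_4 = 0 + 0 + 1 + 0 + 1 + 1 + 0 + 1 = 4 ≡ 0 (mod 2).
s = (1, 1, 0, 0)^T — this equals column 12 of H (binary 1100), so error is at position 12.
Correct: flip bit 12 of r = 010011011111011 to get c = 010011011110011.


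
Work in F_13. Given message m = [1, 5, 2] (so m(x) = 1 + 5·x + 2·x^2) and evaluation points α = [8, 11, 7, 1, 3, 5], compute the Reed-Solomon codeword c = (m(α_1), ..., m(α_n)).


c = [0, 12, 4, 8, 8, 11]

Message polynomial: m(x) = 1 + 5·x + 2·x^2 (mod 13).
For each evaluation point α_i, compute m(α_i) mod 13:
  α_1 = 8: Horner steps 2 → 8 → 0, so m(8) = 0.
  α_2 = 11: Horner steps 2 → 1 → 12, so m(11) = 12.
  α_3 = 7: Horner steps 2 → 6 → 4, so m(7) = 4.
  α_4 = 1: Horner steps 2 → 7 → 8, so m(1) = 8.
  α_5 = 3: Horner steps 2 → 11 → 8, so m(3) = 8.
  α_6 = 5: Horner steps 2 → 2 → 11, so m(5) = 11.
Codeword c = [0, 12, 4, 8, 8, 11] ∈ F_13^6.


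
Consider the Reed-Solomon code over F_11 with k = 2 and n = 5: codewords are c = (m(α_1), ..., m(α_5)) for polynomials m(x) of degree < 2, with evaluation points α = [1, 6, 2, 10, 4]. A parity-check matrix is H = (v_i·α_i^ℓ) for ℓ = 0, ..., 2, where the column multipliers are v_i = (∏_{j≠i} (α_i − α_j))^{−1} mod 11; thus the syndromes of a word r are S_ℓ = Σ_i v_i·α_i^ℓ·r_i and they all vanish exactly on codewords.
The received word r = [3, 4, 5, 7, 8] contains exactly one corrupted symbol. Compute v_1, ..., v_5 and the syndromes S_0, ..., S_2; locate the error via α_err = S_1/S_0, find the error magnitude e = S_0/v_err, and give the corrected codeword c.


S = (2, 4, 8), error at position 3, error magnitude e = 4, c = [3, 4, 1, 7, 8].

Step 1: column multipliers v_i = (∏_{j≠i}(α_i − α_j))^{−1} mod 11.
  i = 1 (α = 1): (1−6)(1−2)(1−10)(1−4) = (−5)·(−1)·(−9)·(−3) = 135 ≡ 3, so v_1 = 3^{−1} = 4 (mod 11).
  i = 2 (α = 6): (6−1)(6−2)(6−10)(6−4) = 5·4·(−4)·2 = −160 ≡ 5, so v_2 = 5^{−1} = 9 (mod 11).
  i = 3 (α = 2): (2−1)(2−6)(2−10)(2−4) = 1·(−4)·(−8)·(−2) = −64 ≡ 2, so v_3 = 2^{−1} = 6 (mod 11).
  i = 4 (α = 10): (10−1)(10−6)(10−2)(10−4) = 9·4·8·6 = 1728 ≡ 1, so v_4 = 1^{−1} = 1 (mod 11).
  i = 5 (α = 4): (4−1)(4−6)(4−2)(4−10) = 3·(−2)·2·(−6) = 72 ≡ 6, so v_5 = 6^{−1} = 2 (mod 11).
  v = [4, 9, 6, 1, 2].
Step 2: syndromes of r = [3, 4, 5, 7, 8] (all sums mod 11).
  S_0 = Σ v_i r_i = 4·3 + 9·4 + 6·5 + 1·7 + 2·8 = 101 ≡ 2.
  S_1 = Σ v_i α_i r_i = 4·1·3 + 9·6·4 + 6·2·5 + 1·10·7 + 2·4·8 = 422 ≡ 4.
  α_i^2 mod 11 = [1, 3, 4, 1, 5].
  S_2 = Σ v_i α_i^2 r_i = 4·1·3 + 9·3·4 + 6·4·5 + 1·1·7 + 2·5·8 = 327 ≡ 8.
  S = (2, 4, 8) ≠ 0, so r is not a codeword (an error is present).
Step 3: locate the error. For a single error e at position i, S_ℓ = v_i·e·α_i^ℓ, so α_err = S_1/S_0.
  S_0^{−1} = 2^{−1} = 6 (mod 11), so α_err = 4·6 = 24 ≡ 2 = α_3. Error position i = 3.
  Consistency check: S_2/S_1 = 8·3 = 24 ≡ 2 = α_err ✓ (single-error assumption holds).
Step 4: error magnitude e = S_0/v_3 = S_0·∏_{j≠3}(α_3 − α_j) = 2·2 = 4 ≡ 4 (mod 11).
Step 5: correct position 3: c_3 = r_3 − e = 5 − 4 ≡ 1 (mod 11). Hence c = [3, 4, 1, 7, 8].
  Check: interpolating c through the α_i gives m(x) = 5 + 9·x (degree < 2) with m(α_i) = c_i for every i, so c is indeed a codeword.


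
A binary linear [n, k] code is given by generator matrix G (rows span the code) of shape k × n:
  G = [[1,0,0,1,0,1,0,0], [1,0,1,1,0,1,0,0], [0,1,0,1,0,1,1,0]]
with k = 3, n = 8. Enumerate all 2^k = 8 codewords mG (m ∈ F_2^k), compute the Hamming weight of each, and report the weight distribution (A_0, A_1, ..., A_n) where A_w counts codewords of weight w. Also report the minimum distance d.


Weight distribution: A_0 = 1, A_1 = 1, A_3 = 2, A_4 = 3, A_5 = 1. Minimum distance d = 1.

Enumerate all 2^3 = 8 messages m ∈ F_2^3.
For each, compute codeword c = mG in F_2^8, then tally its weight.
  m = 000 → c = 00000000, weight = 0.
  m = 100 → c = 10010100, weight = 3.
  m = 010 → c = 10110100, weight = 4.
  m = 110 → c = 00100000, weight = 1.
  m = 001 → c = 01010110, weight = 4.
  m = 101 → c = 11000010, weight = 3.
  m = 011 → c = 11100010, weight = 4.
  m = 111 → c = 01110110, weight = 5.
Tally weights:
  weight 0: 1 codewords.
  weight 1: 1 codewords.
  weight 3: 2 codewords.
  weight 4: 3 codewords.
  weight 5: 1 codewords.
Minimum distance d = smallest w > 0 with A_w > 0 = 1.
Sanity: Σ A_w = 8 = 2^3 = 8 ✓.


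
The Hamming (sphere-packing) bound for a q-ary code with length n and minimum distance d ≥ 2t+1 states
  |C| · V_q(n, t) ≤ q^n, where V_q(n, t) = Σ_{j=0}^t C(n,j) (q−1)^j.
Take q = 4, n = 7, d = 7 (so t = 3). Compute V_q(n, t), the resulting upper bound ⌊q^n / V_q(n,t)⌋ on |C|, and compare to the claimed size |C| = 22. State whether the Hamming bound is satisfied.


V_q(n, t) = 1156, q^n = 16384, Hamming bound = 14, |C| = 22 > bound (violated).

Step 1: Compute V_q(n, t) = Σ_{j=0}^3 C(n, j) (q−1)^j.
  j = 0: C(7,0)·(3)^0 = 1·1 = 1.
  j = 1: C(7,1)·(3)^1 = 7·3 = 21.
  j = 2: C(7,2)·(3)^2 = 21·9 = 189.
  j = 3: C(7,3)·(3)^3 = 35·27 = 945.
  V_q(n, t) = 1 + 21 + 189 + 945 = 1156.
Step 2: q^n = 4^7 = 16384.
Step 3: Hamming bound ⌊q^n / V_q(n,t)⌋ = ⌊16384/1156⌋ = 14.
Step 4: Compare |C| = 22 to 14: violated.
The claimed |C| lies above the Hamming bound, so no 4-ary code of length 7 with d ≥ 7 can have 22 codewords.


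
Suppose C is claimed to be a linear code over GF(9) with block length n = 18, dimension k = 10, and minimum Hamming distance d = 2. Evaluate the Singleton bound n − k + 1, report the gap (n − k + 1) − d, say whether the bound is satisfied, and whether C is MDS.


Singleton RHS = n − k + 1 = 9, slack = 7, bound satisfied, not MDS.

Singleton bound: d ≤ n − k + 1.
Here n = 18, k = 10, so n − k + 1 = 9.
Given d = 2, check d ≤ 9: YES.
Slack = (n − k + 1) − d = 7.
The code is NOT MDS (slack = 7 > 0).
Description: the claimed parameters are [18, 10, 2]_9; such a code would be non-MDS.


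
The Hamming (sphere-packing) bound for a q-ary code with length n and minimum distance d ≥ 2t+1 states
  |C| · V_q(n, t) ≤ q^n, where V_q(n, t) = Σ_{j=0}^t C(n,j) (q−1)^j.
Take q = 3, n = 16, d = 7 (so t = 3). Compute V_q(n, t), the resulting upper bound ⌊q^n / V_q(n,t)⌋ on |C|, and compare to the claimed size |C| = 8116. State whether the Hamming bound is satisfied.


V_q(n, t) = 4993, q^n = 43046721, Hamming bound = 8621, |C| = 8116 ≤ bound (satisfied).

Step 1: Compute V_q(n, t) = Σ_{j=0}^3 C(n, j) (q−1)^j.
  j = 0: C(16,0)·(2)^0 = 1·1 = 1.
  j = 1: C(16,1)·(2)^1 = 16·2 = 32.
  j = 2: C(16,2)·(2)^2 = 120·4 = 480.
  j = 3: C(16,3)·(2)^3 = 560·8 = 4480.
  V_q(n, t) = 1 + 32 + 480 + 4480 = 4993.
Step 2: q^n = 3^16 = 43046721.
Step 3: Hamming bound ⌊q^n / V_q(n,t)⌋ = ⌊43046721/4993⌋ = 8621.
Step 4: Compare |C| = 8116 to 8621: satisfied.
The claimed |C| lies below the Hamming bound.


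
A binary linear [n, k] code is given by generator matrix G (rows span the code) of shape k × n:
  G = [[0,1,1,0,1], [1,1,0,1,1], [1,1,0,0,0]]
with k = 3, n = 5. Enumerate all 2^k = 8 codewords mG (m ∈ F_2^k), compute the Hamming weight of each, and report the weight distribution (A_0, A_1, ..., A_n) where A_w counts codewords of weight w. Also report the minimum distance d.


Weight distribution: A_0 = 1, A_2 = 2, A_3 = 4, A_4 = 1. Minimum distance d = 2.

Enumerate all 2^3 = 8 messages m ∈ F_2^3.
For each, compute codeword c = mG in F_2^5, then tally its weight.
  m = 000 → c = 00000, weight = 0.
  m = 100 → c = 01101, weight = 3.
  m = 010 → c = 11011, weight = 4.
  m = 110 → c = 10110, weight = 3.
  m = 001 → c = 11000, weight = 2.
  m = 101 → c = 10101, weight = 3.
  m = 011 → c = 00011, weight = 2.
  m = 111 → c = 01110, weight = 3.
Tally weights:
  weight 0: 1 codewords.
  weight 2: 2 codewords.
  weight 3: 4 codewords.
  weight 4: 1 codewords.
Minimum distance d = smallest w > 0 with A_w > 0 = 2.
Sanity: Σ A_w = 8 = 2^3 = 8 ✓.


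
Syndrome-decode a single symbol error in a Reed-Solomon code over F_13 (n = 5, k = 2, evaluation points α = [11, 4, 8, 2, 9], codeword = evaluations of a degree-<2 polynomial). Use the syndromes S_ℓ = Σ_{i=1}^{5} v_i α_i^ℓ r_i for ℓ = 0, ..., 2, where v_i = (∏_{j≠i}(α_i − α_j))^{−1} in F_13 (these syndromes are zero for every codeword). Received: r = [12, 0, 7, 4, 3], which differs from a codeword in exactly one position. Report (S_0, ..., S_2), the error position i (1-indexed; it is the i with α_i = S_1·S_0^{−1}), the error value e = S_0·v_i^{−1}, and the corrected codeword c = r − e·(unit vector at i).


S = (4, 6, 9), error at position 3, error magnitude e = 2, c = [12, 0, 5, 4, 3].

Step 1: column multipliers v_i = (∏_{j≠i}(α_i − α_j))^{−1} mod 13.
  i = 1 (α = 11): (11−4)(11−8)(11−2)(11−9) = 7·3·9·2 = 378 ≡ 1, so v_1 = 1^{−1} = 1 (mod 13).
  i = 2 (α = 4): (4−11)(4−8)(4−2)(4−9) = (−7)·(−4)·2·(−5) = −280 ≡ 6, so v_2 = 6^{−1} = 11 (mod 13).
  i = 3 (α = 8): (8−11)(8−4)(8−2)(8−9) = (−3)·4·6·(−1) = 72 ≡ 7, so v_3 = 7^{−1} = 2 (mod 13).
  i = 4 (α = 2): (2−11)(2−4)(2−8)(2−9) = (−9)·(−2)·(−6)·(−7) = 756 ≡ 2, so v_4 = 2^{−1} = 7 (mod 13).
  i = 5 (α = 9): (9−11)(9−4)(9−8)(9−2) = (−2)·5·1·7 = −70 ≡ 8, so v_5 = 8^{−1} = 5 (mod 13).
  v = [1, 11, 2, 7, 5].
Step 2: syndromes of r = [12, 0, 7, 4, 3] (all sums mod 13).
  S_0 = Σ v_i r_i = 1·12 + 11·0 + 2·7 + 7·4 + 5·3 = 69 ≡ 4.
  S_1 = Σ v_i α_i r_i = 1·11·12 + 11·4·0 + 2·8·7 + 7·2·4 + 5·9·3 = 435 ≡ 6.
  α_i^2 mod 13 = [4, 3, 12, 4, 3].
  S_2 = Σ v_i α_i^2 r_i = 1·4·12 + 11·3·0 + 2·12·7 + 7·4·4 + 5·3·3 = 373 ≡ 9.
  S = (4, 6, 9) ≠ 0, so r is not a codeword (an error is present).
Step 3: locate the error. For a single error e at position i, S_ℓ = v_i·e·α_i^ℓ, so α_err = S_1/S_0.
  S_0^{−1} = 4^{−1} = 10 (mod 13), so α_err = 6·10 = 60 ≡ 8 = α_3. Error position i = 3.
  Consistency check: S_2/S_1 = 9·11 = 99 ≡ 8 = α_err ✓ (single-error assumption holds).
Step 4: error magnitude e = S_0/v_3 = S_0·∏_{j≠3}(α_3 − α_j) = 4·7 = 28 ≡ 2 (mod 13).
Step 5: correct position 3: c_3 = r_3 − e = 7 − 2 ≡ 5 (mod 13). Hence c = [12, 0, 5, 4, 3].
  Check: interpolating c through the α_i gives m(x) = 8 + 11·x (degree < 2) with m(α_i) = c_i for every i, so c is indeed a codeword.


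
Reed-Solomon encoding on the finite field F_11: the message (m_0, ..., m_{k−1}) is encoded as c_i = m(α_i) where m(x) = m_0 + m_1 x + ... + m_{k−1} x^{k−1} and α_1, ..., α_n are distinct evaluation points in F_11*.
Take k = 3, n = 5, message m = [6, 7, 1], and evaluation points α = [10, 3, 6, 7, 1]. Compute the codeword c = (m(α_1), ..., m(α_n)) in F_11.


c = [0, 3, 7, 5, 3]

Message polynomial: m(x) = 6 + 7·x + 1·x^2 (mod 11).
For each evaluation point α_i, compute m(α_i) mod 11:
  α_1 = 10: Horner steps 1 → 6 → 0, so m(10) = 0.
  α_2 = 3: Horner steps 1 → 10 → 3, so m(3) = 3.
  α_3 = 6: Horner steps 1 → 2 → 7, so m(6) = 7.
  α_4 = 7: Horner steps 1 → 3 → 5, so m(7) = 5.
  α_5 = 1: Horner steps 1 → 8 → 3, so m(1) = 3.
Codeword c = [0, 3, 7, 5, 3] ∈ F_11^5.


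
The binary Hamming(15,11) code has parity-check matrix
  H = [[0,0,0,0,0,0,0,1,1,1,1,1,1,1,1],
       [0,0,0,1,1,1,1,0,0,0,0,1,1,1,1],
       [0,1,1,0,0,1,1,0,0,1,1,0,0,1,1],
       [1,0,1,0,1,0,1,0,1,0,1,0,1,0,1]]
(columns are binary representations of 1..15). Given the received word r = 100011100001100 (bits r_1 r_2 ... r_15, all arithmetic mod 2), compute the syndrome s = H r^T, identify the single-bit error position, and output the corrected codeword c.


s = (0, 1, 0, 0)^T, error position = 4, corrected codeword c = 100111100001100

Compute s = H r^T mod 2 one row at a time:
  s_1 = 0 + 0 + 0 + 0 + 1 + 1 + 0 + 0 = 2 ≡ 0 (mod 2).
  s_2 = 0 + 1 + 1 + 1 + 1 + 1 + 0 + 0 = 5 ≡ 1 (mod 2).
  s_3 = 0 + 0 + 1 + 1 + 0 + 0 + 0 + 0 = 2 ≡ 0 (mod 2).
  s_4 = 1 + 0 + 1 + 1 + 0 + 0 + 1 + 0 = 4 ≡ 0 (mod 2).
s = (0, 1, 0, 0)^T — this equals column 4 of H (binary 0100), so error is at position 4.
Correct: flip bit 4 of r = 100011100001100 to get c = 100111100001100.
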